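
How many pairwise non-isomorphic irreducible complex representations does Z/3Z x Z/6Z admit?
18

Argument: The number of irreducible complex representations of a finite group equals its number of conjugacy classes. Z/3Z x Z/6Z is abelian of order 18, so every element is its own conjugacy class: 18 classes, so Z/3Z x Z/6Z (order 18) has exactly 18 irreducible complex representations.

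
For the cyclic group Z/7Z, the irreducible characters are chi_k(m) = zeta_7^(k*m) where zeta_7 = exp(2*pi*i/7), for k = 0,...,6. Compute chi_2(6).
chi_2(6) = zeta_7^12 = exp(-4*I*pi/7)

Derivation: chi_2(6) = zeta_7^(2*6) = zeta_7^12. Since zeta_7^7 = 1, this equals zeta_7^5 = exp(2*pi*i*5/7) = exp(-4*I*pi/7).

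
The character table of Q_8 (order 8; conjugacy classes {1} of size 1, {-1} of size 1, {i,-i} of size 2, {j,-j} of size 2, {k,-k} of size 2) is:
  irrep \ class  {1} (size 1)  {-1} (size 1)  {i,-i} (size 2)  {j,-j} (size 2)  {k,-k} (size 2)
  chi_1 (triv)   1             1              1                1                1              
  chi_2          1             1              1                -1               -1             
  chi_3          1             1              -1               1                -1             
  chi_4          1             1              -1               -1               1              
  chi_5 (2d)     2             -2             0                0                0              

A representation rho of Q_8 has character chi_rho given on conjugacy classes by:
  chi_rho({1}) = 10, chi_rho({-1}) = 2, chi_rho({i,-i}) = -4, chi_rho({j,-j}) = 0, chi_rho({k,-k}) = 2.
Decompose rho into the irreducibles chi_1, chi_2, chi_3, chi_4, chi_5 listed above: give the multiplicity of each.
Multiplicities: chi_1: 1, chi_2: 0, chi_3: 2, chi_4: 3, chi_5: 2.

Solution. Use <chi_rho, chi> = (1/|G|) sum_C |C| * chi_rho(C) * conj(chi(C)) with |G| = 8 for each irreducible chi in the table:
  <chi_rho, chi_1> = (1/8)[1*(10)*conj(1) + 1*(2)*conj(1) + 2*(-4)*conj(1) + 2*(0)*conj(1) + 2*(2)*conj(1)]
      = (1/8)[(10) + (2) + (-8) + (0) + (4)] = 8/8 = 1
  <chi_rho, chi_2> = (1/8)[1*(10)*conj(1) + 1*(2)*conj(1) + 2*(-4)*conj(1) + 2*(0)*conj(-1) + 2*(2)*conj(-1)]
      = (1/8)[(10) + (2) + (-8) + (0) + (-4)] = 0/8 = 0
  <chi_rho, chi_3> = (1/8)[1*(10)*conj(1) + 1*(2)*conj(1) + 2*(-4)*conj(-1) + 2*(0)*conj(1) + 2*(2)*conj(-1)]
      = (1/8)[(10) + (2) + (8) + (0) + (-4)] = 16/8 = 2
  <chi_rho, chi_4> = (1/8)[1*(10)*conj(1) + 1*(2)*conj(1) + 2*(-4)*conj(-1) + 2*(0)*conj(-1) + 2*(2)*conj(1)]
      = (1/8)[(10) + (2) + (8) + (0) + (4)] = 24/8 = 3
  <chi_rho, chi_5> = (1/8)[1*(10)*conj(2) + 1*(2)*conj(-2) + 2*(-4)*conj(0) + 2*(0)*conj(0) + 2*(2)*conj(0)]
      = (1/8)[(20) + (-4) + (0) + (0) + (0)] = 16/8 = 2
Dimension check: dim(rho) = sum (mult * dim) = 1*1 + 0*1 + 2*1 + 3*1 + 2*2 = 10 = chi_rho(e) = 10.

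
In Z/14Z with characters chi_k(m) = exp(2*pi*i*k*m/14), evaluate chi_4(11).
chi_4(11) = zeta_14^44 = exp(2*I*pi/7)

Why: chi_4(11) = zeta_14^(4*11) = zeta_14^44. Since zeta_14^14 = 1, this equals zeta_14^2 = exp(2*pi*i*2/14) = exp(2*I*pi/7).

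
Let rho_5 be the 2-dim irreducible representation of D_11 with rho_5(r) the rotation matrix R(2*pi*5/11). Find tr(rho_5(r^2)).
chi_{rho_5}(r^2) = 2*cos(2*pi*5*2/11) = 2*cos(2*pi/11)

Proof sketch: rho_5(r^2) is rotation by angle 2*pi*5*2/11, whose trace is 2*cos(2*pi*5*2/11) = 2*cos(2*pi/11).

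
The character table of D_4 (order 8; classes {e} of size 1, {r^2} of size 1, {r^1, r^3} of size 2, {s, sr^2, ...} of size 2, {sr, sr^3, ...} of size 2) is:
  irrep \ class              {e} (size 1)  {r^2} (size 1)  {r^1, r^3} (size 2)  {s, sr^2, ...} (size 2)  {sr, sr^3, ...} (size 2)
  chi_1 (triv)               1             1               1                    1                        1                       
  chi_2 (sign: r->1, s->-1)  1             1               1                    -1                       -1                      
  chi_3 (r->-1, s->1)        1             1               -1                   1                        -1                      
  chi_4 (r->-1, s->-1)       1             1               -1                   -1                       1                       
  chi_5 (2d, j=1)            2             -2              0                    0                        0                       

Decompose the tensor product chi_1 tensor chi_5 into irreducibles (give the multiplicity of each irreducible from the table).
chi_1 tensor chi_5 = chi_5 (all other irreducibles have multiplicity 0).

Reasoning: The character of a tensor product is the pointwise product (chi_1 * chi_5)(C) = chi_1(C) * chi_5(C):
  {e}: (1)*(2), {r^2}: (1)*(-2), {r^1, r^3}: (1)*(0), {s, sr^2, ...}: (1)*(0), {sr, sr^3, ...}: (1)*(0)
so (chi_1 * chi_5) takes values
  {e} -> 2, {r^2} -> -2, {r^1, r^3} -> 0, {s, sr^2, ...} -> 0, {sr, sr^3, ...} -> 0.
Now take the inner product of this character with each irreducible chi from the table, <chi_1*chi_5, chi> = (1/8) sum_C |C| (chi_1*chi_5)(C) conj(chi(C)):
  <chi_1*chi_5, chi_1> = (1/8)[1*(2)*conj(1) + 1*(-2)*conj(1) + 2*(0)*conj(1) + 2*(0)*conj(1) + 2*(0)*conj(1)]
      = (1/8)[(2) + (-2) + (0) + (0) + (0)] = 0/8 = 0
  <chi_1*chi_5, chi_2> = (1/8)[1*(2)*conj(1) + 1*(-2)*conj(1) + 2*(0)*conj(1) + 2*(0)*conj(-1) + 2*(0)*conj(-1)]
      = (1/8)[(2) + (-2) + (0) + (0) + (0)] = 0/8 = 0
  <chi_1*chi_5, chi_3> = (1/8)[1*(2)*conj(1) + 1*(-2)*conj(1) + 2*(0)*conj(-1) + 2*(0)*conj(1) + 2*(0)*conj(-1)]
      = (1/8)[(2) + (-2) + (0) + (0) + (0)] = 0/8 = 0
  <chi_1*chi_5, chi_4> = (1/8)[1*(2)*conj(1) + 1*(-2)*conj(1) + 2*(0)*conj(-1) + 2*(0)*conj(-1) + 2*(0)*conj(1)]
      = (1/8)[(2) + (-2) + (0) + (0) + (0)] = 0/8 = 0
  <chi_1*chi_5, chi_5> = (1/8)[1*(2)*conj(2) + 1*(-2)*conj(-2) + 2*(0)*conj(0) + 2*(0)*conj(0) + 2*(0)*conj(0)]
      = (1/8)[(4) + (4) + (0) + (0) + (0)] = 8/8 = 1
Hence the multiplicities are chi_5: 1. Dimension check: dim(chi_1)*dim(chi_5) = 1*2 = 2 and sum (mult * dim) = 1*2 = 2.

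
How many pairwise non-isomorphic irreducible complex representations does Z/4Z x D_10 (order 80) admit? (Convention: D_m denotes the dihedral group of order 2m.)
32

Why: The number of irreducible complex representations of a finite group equals its number of conjugacy classes. For a direct product, #classes(G x H) = #classes(G) * #classes(H). Z/4Z has 4 classes (abelian), D_10 has 8 classes, so 4 * 8 = 32, so Z/4Z x D_10 (order 80) has exactly 32 irreducible complex representations.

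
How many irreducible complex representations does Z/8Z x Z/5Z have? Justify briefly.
40

Explanation: The number of irreducible complex representations of a finite group equals its number of conjugacy classes. Z/8Z x Z/5Z is abelian of order 40, so every element is its own conjugacy class: 40 classes, so Z/8Z x Z/5Z (order 40) has exactly 40 irreducible complex representations.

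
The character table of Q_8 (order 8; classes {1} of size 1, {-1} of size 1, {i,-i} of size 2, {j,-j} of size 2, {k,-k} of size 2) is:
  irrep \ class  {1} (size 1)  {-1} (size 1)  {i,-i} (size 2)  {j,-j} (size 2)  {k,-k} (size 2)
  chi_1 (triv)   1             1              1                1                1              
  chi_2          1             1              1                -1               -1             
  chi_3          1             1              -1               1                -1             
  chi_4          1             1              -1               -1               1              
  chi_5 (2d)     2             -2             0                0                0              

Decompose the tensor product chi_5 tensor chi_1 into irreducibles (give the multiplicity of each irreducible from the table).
chi_5 tensor chi_1 = chi_5 (all other irreducibles have multiplicity 0).

The character of a tensor product is the pointwise product (chi_5 * chi_1)(C) = chi_5(C) * chi_1(C):
  {1}: (2)*(1), {-1}: (-2)*(1), {i,-i}: (0)*(1), {j,-j}: (0)*(1), {k,-k}: (0)*(1)
so (chi_5 * chi_1) takes values
  {1} -> 2, {-1} -> -2, {i,-i} -> 0, {j,-j} -> 0, {k,-k} -> 0.
Now take the inner product of this character with each irreducible chi from the table, <chi_5*chi_1, chi> = (1/8) sum_C |C| (chi_5*chi_1)(C) conj(chi(C)):
  <chi_5*chi_1, chi_1> = (1/8)[1*(2)*conj(1) + 1*(-2)*conj(1) + 2*(0)*conj(1) + 2*(0)*conj(1) + 2*(0)*conj(1)]
      = (1/8)[(2) + (-2) + (0) + (0) + (0)] = 0/8 = 0
  <chi_5*chi_1, chi_2> = (1/8)[1*(2)*conj(1) + 1*(-2)*conj(1) + 2*(0)*conj(1) + 2*(0)*conj(-1) + 2*(0)*conj(-1)]
      = (1/8)[(2) + (-2) + (0) + (0) + (0)] = 0/8 = 0
  <chi_5*chi_1, chi_3> = (1/8)[1*(2)*conj(1) + 1*(-2)*conj(1) + 2*(0)*conj(-1) + 2*(0)*conj(1) + 2*(0)*conj(-1)]
      = (1/8)[(2) + (-2) + (0) + (0) + (0)] = 0/8 = 0
  <chi_5*chi_1, chi_4> = (1/8)[1*(2)*conj(1) + 1*(-2)*conj(1) + 2*(0)*conj(-1) + 2*(0)*conj(-1) + 2*(0)*conj(1)]
      = (1/8)[(2) + (-2) + (0) + (0) + (0)] = 0/8 = 0
  <chi_5*chi_1, chi_5> = (1/8)[1*(2)*conj(2) + 1*(-2)*conj(-2) + 2*(0)*conj(0) + 2*(0)*conj(0) + 2*(0)*conj(0)]
      = (1/8)[(4) + (4) + (0) + (0) + (0)] = 8/8 = 1
Hence the multiplicities are chi_5: 1. Dimension check: dim(chi_5)*dim(chi_1) = 2*1 = 2 and sum (mult * dim) = 1*2 = 2.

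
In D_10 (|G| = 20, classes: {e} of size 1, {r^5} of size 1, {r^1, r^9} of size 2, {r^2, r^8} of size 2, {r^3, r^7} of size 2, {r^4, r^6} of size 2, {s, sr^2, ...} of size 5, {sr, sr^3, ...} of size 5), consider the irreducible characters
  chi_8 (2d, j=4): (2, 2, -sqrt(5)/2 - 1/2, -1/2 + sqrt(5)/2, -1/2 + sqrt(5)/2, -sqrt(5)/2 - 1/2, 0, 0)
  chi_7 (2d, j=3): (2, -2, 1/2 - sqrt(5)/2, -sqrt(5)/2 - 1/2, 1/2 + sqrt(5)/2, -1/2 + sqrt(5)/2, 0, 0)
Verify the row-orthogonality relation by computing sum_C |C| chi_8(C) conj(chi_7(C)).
Sum = 0; so <chi_8, chi_7> = 0 (distinct irreducibles are orthogonal).

Justification: Compute term by term over conjugacy classes (|C| * chi_8(C) * conj(chi_7(C))):
  1*(2)*conj(2) + 1*(2)*conj(-2) + 2*(-sqrt(5)/2 - 1/2)*conj(1/2 - sqrt(5)/2) + 2*(-1/2 + sqrt(5)/2)*conj(-sqrt(5)/2 - 1/2) + 2*(-1/2 + sqrt(5)/2)*conj(1/2 + sqrt(5)/2) + 2*(-sqrt(5)/2 - 1/2)*conj(-1/2 + sqrt(5)/2) + 5*(0)*conj(0) + 5*(0)*conj(0)
  = (4) + (-4) + (2) + (-2) + (2) + (-2) + (0) + (0)
  = 0.
Dividing by |G| = 20 gives 0/20 = 0, matching the row-orthogonality relation <chi_8, chi_7> = [chi_8 = chi_7].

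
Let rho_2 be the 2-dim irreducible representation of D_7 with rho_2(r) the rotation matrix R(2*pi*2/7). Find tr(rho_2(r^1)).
chi_{rho_2}(r^1) = 2*cos(2*pi*2*1/7) = -2*cos(3*pi/7)

Working: rho_2(r^1) is rotation by angle 2*pi*2*1/7, whose trace is 2*cos(2*pi*2*1/7) = -2*cos(3*pi/7).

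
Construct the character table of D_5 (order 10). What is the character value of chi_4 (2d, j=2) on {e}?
Conjugacy classes: {e} of size 1, {r^1, r^4} of size 2, {r^2, r^3} of size 2, {s, sr, ..., sr^4} of size 5.
Character table:
  irrep \ class              {e} (size 1)  {r^1, r^4} (size 2)  {r^2, r^3} (size 2)  {s, sr, ..., sr^4} (size 5)
  chi_1 (triv)               1             1                    1                    1                          
  chi_2 (sign: r->1, s->-1)  1             1                    1                    -1                         
  chi_3 (2d, j=1)            2             -1/2 + sqrt(5)/2     -sqrt(5)/2 - 1/2     0                          
  chi_4 (2d, j=2)            2             -sqrt(5)/2 - 1/2     -1/2 + sqrt(5)/2     0                          

Spot check: chi_4 (2d, j=2) on {e} = 2.

Derivation: D_5 has order 2*5 = 10 with 4 conjugacy classes, hence 4 irreducibles. Sum of squared dims 1 + 1 + 4 + 4 = 10 = |G|. Linear characters come from the abelianisation; the 2-dimensional irreps have character r^k -> 2*cos(2*pi*j*k/5), reflections -> 0.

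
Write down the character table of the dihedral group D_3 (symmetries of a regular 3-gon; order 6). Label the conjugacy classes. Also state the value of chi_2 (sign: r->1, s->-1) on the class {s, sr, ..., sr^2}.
Conjugacy classes: {e} of size 1, {r^1, r^2} of size 2, {s, sr, ..., sr^2} of size 3.
Character table:
  irrep \ class              {e} (size 1)  {r^1, r^2} (size 2)  {s, sr, ..., sr^2} (size 3)
  chi_1 (triv)               1             1                    1                          
  chi_2 (sign: r->1, s->-1)  1             1                    -1                         
  chi_3 (2d, j=1)            2             -1                   0                          

Spot check: chi_2 (sign: r->1, s->-1) on {s, sr, ..., sr^2} = -1.

Details: D_3 has order 2*3 = 6 with 3 conjugacy classes, hence 3 irreducibles. Sum of squared dims 1 + 1 + 4 = 6 = |G|. Linear characters come from the abelianisation; the 2-dimensional irreps have character r^k -> 2*cos(2*pi*j*k/3), reflections -> 0.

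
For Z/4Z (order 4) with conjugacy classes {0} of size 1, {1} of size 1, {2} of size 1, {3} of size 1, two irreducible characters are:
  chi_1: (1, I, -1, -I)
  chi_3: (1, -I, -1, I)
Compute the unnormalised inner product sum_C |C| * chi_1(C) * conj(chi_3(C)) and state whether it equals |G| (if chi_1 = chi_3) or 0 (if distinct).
Sum = 0; so <chi_1, chi_3> = 0 (distinct irreducibles are orthogonal).

Argument: Compute term by term over conjugacy classes (|C| * chi_1(C) * conj(chi_3(C))):
  1*(1)*conj(1) + 1*(I)*conj(-I) + 1*(-1)*conj(-1) + 1*(-I)*conj(I)
  = (1) + (-1) + (1) + (-1)
  = 0.
(Exp terms are combined using exp(i*s)*conj(exp(i*t)) = exp(i*(s-t)), and sums of them are collapsed using the identity that for every m > 1 the m distinct m-th roots of unity sum to 0, e.g. 1 + exp(2*I*pi/3) + exp(-2*I*pi/3) = 0.)
Dividing by |G| = 4 gives 0/4 = 0, matching the row-orthogonality relation <chi_1, chi_3> = [chi_1 = chi_3].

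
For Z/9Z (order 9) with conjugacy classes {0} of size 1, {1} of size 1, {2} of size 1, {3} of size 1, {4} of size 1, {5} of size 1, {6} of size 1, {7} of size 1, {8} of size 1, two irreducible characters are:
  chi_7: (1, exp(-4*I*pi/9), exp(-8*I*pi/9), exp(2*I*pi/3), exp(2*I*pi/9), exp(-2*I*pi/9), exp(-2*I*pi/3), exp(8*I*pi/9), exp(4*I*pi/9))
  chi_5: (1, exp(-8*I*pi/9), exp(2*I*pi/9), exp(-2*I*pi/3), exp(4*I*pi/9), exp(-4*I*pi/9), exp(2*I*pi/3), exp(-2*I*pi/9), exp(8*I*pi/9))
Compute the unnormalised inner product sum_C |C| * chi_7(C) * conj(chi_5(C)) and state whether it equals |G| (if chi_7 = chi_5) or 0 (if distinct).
Sum = 0; so <chi_7, chi_5> = 0 (distinct irreducibles are orthogonal).

Working: Compute term by term over conjugacy classes (|C| * chi_7(C) * conj(chi_5(C))):
  1*(1)*conj(1) + 1*(exp(-4*I*pi/9))*conj(exp(-8*I*pi/9)) + 1*(exp(-8*I*pi/9))*conj(exp(2*I*pi/9)) + 1*(exp(2*I*pi/3))*conj(exp(-2*I*pi/3)) + 1*(exp(2*I*pi/9))*conj(exp(4*I*pi/9)) + 1*(exp(-2*I*pi/9))*conj(exp(-4*I*pi/9)) + 1*(exp(-2*I*pi/3))*conj(exp(2*I*pi/3)) + 1*(exp(8*I*pi/9))*conj(exp(-2*I*pi/9)) + 1*(exp(4*I*pi/9))*conj(exp(8*I*pi/9))
  = (1) + (exp(4*I*pi/9)) + (exp(8*I*pi/9)) + (exp(-2*I*pi/3)) + (exp(-2*I*pi/9)) + (exp(2*I*pi/9)) + (exp(2*I*pi/3)) + (exp(-8*I*pi/9)) + (exp(-4*I*pi/9))
  = 0.
(Exp terms are combined using exp(i*s)*conj(exp(i*t)) = exp(i*(s-t)), and sums of them are collapsed using the identity that for every m > 1 the m distinct m-th roots of unity sum to 0, e.g. 1 + exp(2*I*pi/3) + exp(-2*I*pi/3) = 0.)
Dividing by |G| = 9 gives 0/9 = 0, matching the row-orthogonality relation <chi_7, chi_5> = [chi_7 = chi_5].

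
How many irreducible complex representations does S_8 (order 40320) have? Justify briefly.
22

Proof sketch: The number of irreducible complex representations of a finite group equals its number of conjugacy classes. Conjugacy classes in S_8 correspond to cycle types, i.e. partitions of 8; there are p(8) = 22 of them, so S_8 (order 40320) has exactly 22 irreducible complex representations.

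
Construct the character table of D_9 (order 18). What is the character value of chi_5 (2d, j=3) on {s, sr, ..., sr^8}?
Conjugacy classes: {e} of size 1, {r^1, r^8} of size 2, {r^2, r^7} of size 2, {r^3, r^6} of size 2, {r^4, r^5} of size 2, {s, sr, ..., sr^8} of size 9.
Character table:
  irrep \ class              {e} (size 1)  {r^1, r^8} (size 2)  {r^2, r^7} (size 2)  {r^3, r^6} (size 2)  {r^4, r^5} (size 2)  {s, sr, ..., sr^8} (size 9)
  chi_1 (triv)               1             1                    1                    1                    1                    1                          
  chi_2 (sign: r->1, s->-1)  1             1                    1                    1                    1                    -1                         
  chi_3 (2d, j=1)            2             2*cos(2*pi/9)        2*cos(4*pi/9)        -1                   -2*cos(pi/9)         0                          
  chi_4 (2d, j=2)            2             2*cos(4*pi/9)        -2*cos(pi/9)         -1                   2*cos(2*pi/9)        0                          
  chi_5 (2d, j=3)            2             -1                   -1                   2                    -1                   0                          
  chi_6 (2d, j=4)            2             -2*cos(pi/9)         2*cos(2*pi/9)        -1                   2*cos(4*pi/9)        0                          

Spot check: chi_5 (2d, j=3) on {s, sr, ..., sr^8} = 0.

Details: D_9 has order 2*9 = 18 with 6 conjugacy classes, hence 6 irreducibles. Sum of squared dims 1 + 1 + 4 + 4 + 4 + 4 = 18 = |G|. Linear characters come from the abelianisation; the 2-dimensional irreps have character r^k -> 2*cos(2*pi*j*k/9), reflections -> 0.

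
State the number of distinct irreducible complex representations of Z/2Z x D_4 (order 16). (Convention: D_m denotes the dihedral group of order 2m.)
10

Solution. The number of irreducible complex representations of a finite group equals its number of conjugacy classes. For a direct product, #classes(G x H) = #classes(G) * #classes(H). Z/2Z has 2 classes (abelian), D_4 has 5 classes, so 2 * 5 = 10, so Z/2Z x D_4 (order 16) has exactly 10 irreducible complex representations.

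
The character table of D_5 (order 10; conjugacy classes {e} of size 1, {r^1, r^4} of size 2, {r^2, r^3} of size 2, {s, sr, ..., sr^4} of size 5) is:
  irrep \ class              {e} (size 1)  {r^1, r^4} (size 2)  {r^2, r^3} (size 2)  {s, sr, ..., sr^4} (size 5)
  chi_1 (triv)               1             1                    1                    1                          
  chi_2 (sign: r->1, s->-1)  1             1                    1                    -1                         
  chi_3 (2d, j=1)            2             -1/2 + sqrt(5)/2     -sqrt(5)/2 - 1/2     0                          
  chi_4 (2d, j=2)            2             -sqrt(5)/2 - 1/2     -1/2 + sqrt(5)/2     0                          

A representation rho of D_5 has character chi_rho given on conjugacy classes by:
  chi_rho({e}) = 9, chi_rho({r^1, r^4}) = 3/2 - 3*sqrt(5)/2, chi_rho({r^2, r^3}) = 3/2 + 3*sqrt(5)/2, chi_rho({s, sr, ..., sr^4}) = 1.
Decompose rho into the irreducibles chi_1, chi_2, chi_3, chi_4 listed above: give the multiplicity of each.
Multiplicities: chi_1: 2, chi_2: 1, chi_3: 0, chi_4: 3.

Explanation: Use <chi_rho, chi> = (1/|G|) sum_C |C| * chi_rho(C) * conj(chi(C)) with |G| = 10 for each irreducible chi in the table:
  <chi_rho, chi_1> = (1/10)[1*(9)*conj(1) + 2*(3/2 - 3*sqrt(5)/2)*conj(1) + 2*(3/2 + 3*sqrt(5)/2)*conj(1) + 5*(1)*conj(1)]
      = (1/10)[(9) + (3 - 3*sqrt(5)) + (3 + 3*sqrt(5)) + (5)] = 20/10 = 2
  <chi_rho, chi_2> = (1/10)[1*(9)*conj(1) + 2*(3/2 - 3*sqrt(5)/2)*conj(1) + 2*(3/2 + 3*sqrt(5)/2)*conj(1) + 5*(1)*conj(-1)]
      = (1/10)[(9) + (3 - 3*sqrt(5)) + (3 + 3*sqrt(5)) + (-5)] = 10/10 = 1
  <chi_rho, chi_3> = (1/10)[1*(9)*conj(2) + 2*(3/2 - 3*sqrt(5)/2)*conj(-1/2 + sqrt(5)/2) + 2*(3/2 + 3*sqrt(5)/2)*conj(-sqrt(5)/2 - 1/2) + 5*(1)*conj(0)]
      = (1/10)[(18) + (-9 + 3*sqrt(5)) + (-9 - 3*sqrt(5)) + (0)] = 0/10 = 0
  <chi_rho, chi_4> = (1/10)[1*(9)*conj(2) + 2*(3/2 - 3*sqrt(5)/2)*conj(-sqrt(5)/2 - 1/2) + 2*(3/2 + 3*sqrt(5)/2)*conj(-1/2 + sqrt(5)/2) + 5*(1)*conj(0)]
      = (1/10)[(18) + (6) + (6) + (0)] = 30/10 = 3
Dimension check: dim(rho) = sum (mult * dim) = 2*1 + 1*1 + 0*2 + 3*2 = 9 = chi_rho(e) = 9.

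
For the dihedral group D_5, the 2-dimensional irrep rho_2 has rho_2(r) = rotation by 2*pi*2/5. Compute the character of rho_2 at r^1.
chi_{rho_2}(r^1) = 2*cos(2*pi*2*1/5) = -sqrt(5)/2 - 1/2

Argument: rho_2(r^1) is rotation by angle 2*pi*2*1/5, whose trace is 2*cos(2*pi*2*1/5) = -sqrt(5)/2 - 1/2.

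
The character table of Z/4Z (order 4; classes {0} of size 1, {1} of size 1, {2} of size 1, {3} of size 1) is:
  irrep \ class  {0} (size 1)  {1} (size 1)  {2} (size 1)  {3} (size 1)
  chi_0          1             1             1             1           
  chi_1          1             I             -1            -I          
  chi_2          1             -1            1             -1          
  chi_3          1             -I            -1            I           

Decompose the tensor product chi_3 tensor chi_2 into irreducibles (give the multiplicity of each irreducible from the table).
chi_3 tensor chi_2 = chi_1 (all other irreducibles have multiplicity 0).

Reasoning: The character of a tensor product is the pointwise product (chi_3 * chi_2)(C) = chi_3(C) * chi_2(C):
  {0}: (1)*(1), {1}: (-I)*(-1), {2}: (-1)*(1), {3}: (I)*(-1)
so (chi_3 * chi_2) takes values
  {0} -> 1, {1} -> I, {2} -> -1, {3} -> -I.
Now take the inner product of this character with each irreducible chi from the table, <chi_3*chi_2, chi> = (1/4) sum_C |C| (chi_3*chi_2)(C) conj(chi(C)):
  <chi_3*chi_2, chi_0> = (1/4)[1*(1)*conj(1) + 1*(I)*conj(1) + 1*(-1)*conj(1) + 1*(-I)*conj(1)]
      = (1/4)[(1) + (I) + (-1) + (-I)] = 0/4 = 0
  <chi_3*chi_2, chi_1> = (1/4)[1*(1)*conj(1) + 1*(I)*conj(I) + 1*(-1)*conj(-1) + 1*(-I)*conj(-I)]
      = (1/4)[(1) + (1) + (1) + (1)] = 4/4 = 1
  <chi_3*chi_2, chi_2> = (1/4)[1*(1)*conj(1) + 1*(I)*conj(-1) + 1*(-1)*conj(1) + 1*(-I)*conj(-1)]
      = (1/4)[(1) + (-I) + (-1) + (I)] = 0/4 = 0
  <chi_3*chi_2, chi_3> = (1/4)[1*(1)*conj(1) + 1*(I)*conj(-I) + 1*(-1)*conj(-1) + 1*(-I)*conj(I)]
      = (1/4)[(1) + (-1) + (1) + (-1)] = 0/4 = 0
(Exp terms are combined using exp(i*s)*conj(exp(i*t)) = exp(i*(s-t)), and sums of them are collapsed using the identity that for every m > 1 the m distinct m-th roots of unity sum to 0, e.g. 1 + exp(2*I*pi/3) + exp(-2*I*pi/3) = 0.)
Hence the multiplicities are chi_1: 1. Dimension check: dim(chi_3)*dim(chi_2) = 1*1 = 1 and sum (mult * dim) = 1*1 = 1.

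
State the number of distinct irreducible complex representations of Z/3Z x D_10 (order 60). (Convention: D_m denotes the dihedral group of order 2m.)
24

Solution. The number of irreducible complex representations of a finite group equals its number of conjugacy classes. For a direct product, #classes(G x H) = #classes(G) * #classes(H). Z/3Z has 3 classes (abelian), D_10 has 8 classes, so 3 * 8 = 24, so Z/3Z x D_10 (order 60) has exactly 24 irreducible complex representations.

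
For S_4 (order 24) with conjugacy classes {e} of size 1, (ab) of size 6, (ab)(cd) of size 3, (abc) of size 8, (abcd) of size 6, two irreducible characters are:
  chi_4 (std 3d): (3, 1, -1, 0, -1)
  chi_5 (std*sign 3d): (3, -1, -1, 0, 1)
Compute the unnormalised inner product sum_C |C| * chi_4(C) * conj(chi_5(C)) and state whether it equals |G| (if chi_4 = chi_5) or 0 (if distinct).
Sum = 0; so <chi_4, chi_5> = 0 (distinct irreducibles are orthogonal).

Justification: Compute term by term over conjugacy classes (|C| * chi_4(C) * conj(chi_5(C))):
  1*(3)*conj(3) + 6*(1)*conj(-1) + 3*(-1)*conj(-1) + 8*(0)*conj(0) + 6*(-1)*conj(1)
  = (9) + (-6) + (3) + (0) + (-6)
  = 0.
Dividing by |G| = 24 gives 0/24 = 0, matching the row-orthogonality relation <chi_4, chi_5> = [chi_4 = chi_5].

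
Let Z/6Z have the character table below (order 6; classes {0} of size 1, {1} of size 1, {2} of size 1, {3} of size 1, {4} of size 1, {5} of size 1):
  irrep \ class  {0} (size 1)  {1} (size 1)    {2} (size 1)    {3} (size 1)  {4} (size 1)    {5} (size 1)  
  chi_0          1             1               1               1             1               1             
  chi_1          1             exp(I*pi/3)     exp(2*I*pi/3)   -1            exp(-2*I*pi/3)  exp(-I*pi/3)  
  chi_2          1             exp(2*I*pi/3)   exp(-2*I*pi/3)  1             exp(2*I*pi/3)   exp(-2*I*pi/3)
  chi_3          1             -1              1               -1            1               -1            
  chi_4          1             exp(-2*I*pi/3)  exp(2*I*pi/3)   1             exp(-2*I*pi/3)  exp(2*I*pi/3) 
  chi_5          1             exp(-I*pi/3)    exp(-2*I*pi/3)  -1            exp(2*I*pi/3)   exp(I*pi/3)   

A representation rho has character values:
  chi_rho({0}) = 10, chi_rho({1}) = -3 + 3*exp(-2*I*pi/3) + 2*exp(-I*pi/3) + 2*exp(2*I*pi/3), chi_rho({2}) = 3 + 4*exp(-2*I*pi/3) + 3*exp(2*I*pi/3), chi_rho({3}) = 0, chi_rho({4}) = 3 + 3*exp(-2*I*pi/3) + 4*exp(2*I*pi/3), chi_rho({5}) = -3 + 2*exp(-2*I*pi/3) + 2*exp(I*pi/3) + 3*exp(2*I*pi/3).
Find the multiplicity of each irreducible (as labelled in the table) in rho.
Multiplicities: chi_0: 0, chi_1: 0, chi_2: 2, chi_3: 3, chi_4: 3, chi_5: 2.

Explanation: Use <chi_rho, chi> = (1/|G|) sum_C |C| * chi_rho(C) * conj(chi(C)) with |G| = 6 for each irreducible chi in the table:
  <chi_rho, chi_0> = (1/6)[1*(10)*conj(1) + 1*(-3 + 3*exp(-2*I*pi/3) + 2*exp(-I*pi/3) + 2*exp(2*I*pi/3))*conj(1) + 1*(3 + 4*exp(-2*I*pi/3) + 3*exp(2*I*pi/3))*conj(1) + 1*(0)*conj(1) + 1*(3 + 3*exp(-2*I*pi/3) + 4*exp(2*I*pi/3))*conj(1) + 1*(-3 + 2*exp(-2*I*pi/3) + 2*exp(I*pi/3) + 3*exp(2*I*pi/3))*conj(1)]
      = (1/6)[(10) + (-3 + 3*exp(-2*I*pi/3) + 2*exp(-I*pi/3) + 2*exp(2*I*pi/3)) + (3 + 4*exp(-2*I*pi/3) + 3*exp(2*I*pi/3)) + (0) + (3 + 3*exp(-2*I*pi/3) + 4*exp(2*I*pi/3)) + (-3 + 2*exp(-2*I*pi/3) + 2*exp(I*pi/3) + 3*exp(2*I*pi/3))] = 0/6 = 0
  <chi_rho, chi_1> = (1/6)[1*(10)*conj(1) + 1*(-3 + 3*exp(-2*I*pi/3) + 2*exp(-I*pi/3) + 2*exp(2*I*pi/3))*conj(exp(I*pi/3)) + 1*(3 + 4*exp(-2*I*pi/3) + 3*exp(2*I*pi/3))*conj(exp(2*I*pi/3)) + 1*(0)*conj(-1) + 1*(3 + 3*exp(-2*I*pi/3) + 4*exp(2*I*pi/3))*conj(exp(-2*I*pi/3)) + 1*(-3 + 2*exp(-2*I*pi/3) + 2*exp(I*pi/3) + 3*exp(2*I*pi/3))*conj(exp(-I*pi/3))]
      = (1/6)[(10) + (-3 + 2*exp(-2*I*pi/3) + 2*exp(I*pi/3) - 3*exp(-I*pi/3)) + (3 + 3*exp(-2*I*pi/3) + 4*exp(2*I*pi/3)) + (0) + (3 + 4*exp(-2*I*pi/3) + 3*exp(2*I*pi/3)) + (-3 - 3*exp(I*pi/3) + 2*exp(-I*pi/3) + 2*exp(2*I*pi/3))] = 0/6 = 0
  <chi_rho, chi_2> = (1/6)[1*(10)*conj(1) + 1*(-3 + 3*exp(-2*I*pi/3) + 2*exp(-I*pi/3) + 2*exp(2*I*pi/3))*conj(exp(2*I*pi/3)) + 1*(3 + 4*exp(-2*I*pi/3) + 3*exp(2*I*pi/3))*conj(exp(-2*I*pi/3)) + 1*(0)*conj(1) + 1*(3 + 3*exp(-2*I*pi/3) + 4*exp(2*I*pi/3))*conj(exp(2*I*pi/3)) + 1*(-3 + 2*exp(-2*I*pi/3) + 2*exp(I*pi/3) + 3*exp(2*I*pi/3))*conj(exp(-2*I*pi/3))]
      = (1/6)[(10) + (3*exp(2*I*pi/3) - 3*exp(-2*I*pi/3)) + (1) + (0) + (1) + (3*exp(-2*I*pi/3) - 3*exp(2*I*pi/3))] = 12/6 = 2
  <chi_rho, chi_3> = (1/6)[1*(10)*conj(1) + 1*(-3 + 3*exp(-2*I*pi/3) + 2*exp(-I*pi/3) + 2*exp(2*I*pi/3))*conj(-1) + 1*(3 + 4*exp(-2*I*pi/3) + 3*exp(2*I*pi/3))*conj(1) + 1*(0)*conj(-1) + 1*(3 + 3*exp(-2*I*pi/3) + 4*exp(2*I*pi/3))*conj(1) + 1*(-3 + 2*exp(-2*I*pi/3) + 2*exp(I*pi/3) + 3*exp(2*I*pi/3))*conj(-1)]
      = (1/6)[(10) + (3 - 2*exp(2*I*pi/3) - 2*exp(-I*pi/3) - 3*exp(-2*I*pi/3)) + (3 + 4*exp(-2*I*pi/3) + 3*exp(2*I*pi/3)) + (0) + (3 + 3*exp(-2*I*pi/3) + 4*exp(2*I*pi/3)) + (3 - 3*exp(2*I*pi/3) - 2*exp(I*pi/3) - 2*exp(-2*I*pi/3))] = 18/6 = 3
  <chi_rho, chi_4> = (1/6)[1*(10)*conj(1) + 1*(-3 + 3*exp(-2*I*pi/3) + 2*exp(-I*pi/3) + 2*exp(2*I*pi/3))*conj(exp(-2*I*pi/3)) + 1*(3 + 4*exp(-2*I*pi/3) + 3*exp(2*I*pi/3))*conj(exp(2*I*pi/3)) + 1*(0)*conj(1) + 1*(3 + 3*exp(-2*I*pi/3) + 4*exp(2*I*pi/3))*conj(exp(-2*I*pi/3)) + 1*(-3 + 2*exp(-2*I*pi/3) + 2*exp(I*pi/3) + 3*exp(2*I*pi/3))*conj(exp(2*I*pi/3))]
      = (1/6)[(10) + (3 - 3*exp(2*I*pi/3) + 2*exp(-2*I*pi/3) + 2*exp(I*pi/3)) + (3 + 3*exp(-2*I*pi/3) + 4*exp(2*I*pi/3)) + (0) + (3 + 4*exp(-2*I*pi/3) + 3*exp(2*I*pi/3)) + (3 + 2*exp(-I*pi/3) + 2*exp(2*I*pi/3) - 3*exp(-2*I*pi/3))] = 18/6 = 3
  <chi_rho, chi_5> = (1/6)[1*(10)*conj(1) + 1*(-3 + 3*exp(-2*I*pi/3) + 2*exp(-I*pi/3) + 2*exp(2*I*pi/3))*conj(exp(-I*pi/3)) + 1*(3 + 4*exp(-2*I*pi/3) + 3*exp(2*I*pi/3))*conj(exp(-2*I*pi/3)) + 1*(0)*conj(-1) + 1*(3 + 3*exp(-2*I*pi/3) + 4*exp(2*I*pi/3))*conj(exp(2*I*pi/3)) + 1*(-3 + 2*exp(-2*I*pi/3) + 2*exp(I*pi/3) + 3*exp(2*I*pi/3))*conj(exp(I*pi/3))]
      = (1/6)[(10) + (-3*exp(I*pi/3) + 3*exp(-I*pi/3)) + (1) + (0) + (1) + (-3*exp(-I*pi/3) + 3*exp(I*pi/3))] = 12/6 = 2
(Exp terms are combined using exp(i*s)*conj(exp(i*t)) = exp(i*(s-t)), and sums of them are collapsed using the identity that for every m > 1 the m distinct m-th roots of unity sum to 0, e.g. 1 + exp(2*I*pi/3) + exp(-2*I*pi/3) = 0.)
Dimension check: dim(rho) = sum (mult * dim) = 0*1 + 0*1 + 2*1 + 3*1 + 3*1 + 2*1 = 10 = chi_rho(e) = 10.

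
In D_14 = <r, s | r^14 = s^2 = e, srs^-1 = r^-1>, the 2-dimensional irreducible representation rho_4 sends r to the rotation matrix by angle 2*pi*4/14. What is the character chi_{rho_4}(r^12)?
chi_{rho_4}(r^12) = 2*cos(2*pi*4*12/14) = -2*cos(pi/7)

Reasoning: rho_4(r^12) is rotation by angle 2*pi*4*12/14, whose trace is 2*cos(2*pi*4*12/14) = -2*cos(pi/7).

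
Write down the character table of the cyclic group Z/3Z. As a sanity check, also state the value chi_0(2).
Character table of Z/3Z (irreps indexed chi_0,...,chi_2 with chi_k(m) = zeta_3^(k*m), zeta_3 = exp(2*pi*i/3)):
  irrep \ class  {0} (size 1)  {1} (size 1)    {2} (size 1)  
  chi_0          1             1               1             
  chi_1          1             exp(2*I*pi/3)   exp(-2*I*pi/3)
  chi_2          1             exp(-2*I*pi/3)  exp(2*I*pi/3) 

Spot check: chi_0(2) = zeta_3^(0*2) = zeta_3^0 = 1.

Working: Z/3Z is abelian, so all 3 irreducible complex representations are 1-dimensional. They are given by chi_k(m) = zeta_3^(k*m) for k = 0,...,2. Row orthogonality: sum_m chi_k(m) conj(chi_l(m)) = 3 * [k = l].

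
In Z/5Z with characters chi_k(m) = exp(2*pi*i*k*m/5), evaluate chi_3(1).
chi_3(1) = zeta_5^3 = exp(-4*I*pi/5)

Proof sketch: chi_3(1) = zeta_5^(3*1) = zeta_5^3. Since zeta_5^5 = 1, this equals zeta_5^3 = exp(2*pi*i*3/5) = exp(-4*I*pi/5).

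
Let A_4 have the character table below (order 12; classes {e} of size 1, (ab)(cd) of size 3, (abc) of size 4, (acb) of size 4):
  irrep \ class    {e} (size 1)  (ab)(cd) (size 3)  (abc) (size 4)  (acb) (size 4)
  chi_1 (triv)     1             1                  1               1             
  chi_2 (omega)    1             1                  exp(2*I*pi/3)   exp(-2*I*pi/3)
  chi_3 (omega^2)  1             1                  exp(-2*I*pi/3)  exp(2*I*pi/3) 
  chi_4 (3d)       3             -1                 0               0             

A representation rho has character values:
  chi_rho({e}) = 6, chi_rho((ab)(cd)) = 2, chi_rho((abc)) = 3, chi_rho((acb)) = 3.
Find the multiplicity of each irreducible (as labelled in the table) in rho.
Multiplicities: chi_1: 3, chi_2: 0, chi_3: 0, chi_4: 1.

Derivation: Use <chi_rho, chi> = (1/|G|) sum_C |C| * chi_rho(C) * conj(chi(C)) with |G| = 12 for each irreducible chi in the table:
  <chi_rho, chi_1> = (1/12)[1*(6)*conj(1) + 3*(2)*conj(1) + 4*(3)*conj(1) + 4*(3)*conj(1)]
      = (1/12)[(6) + (6) + (12) + (12)] = 36/12 = 3
  <chi_rho, chi_2> = (1/12)[1*(6)*conj(1) + 3*(2)*conj(1) + 4*(3)*conj(exp(2*I*pi/3)) + 4*(3)*conj(exp(-2*I*pi/3))]
      = (1/12)[(6) + (6) + (12*exp(-2*I*pi/3)) + (12*exp(2*I*pi/3))] = 0/12 = 0
  <chi_rho, chi_3> = (1/12)[1*(6)*conj(1) + 3*(2)*conj(1) + 4*(3)*conj(exp(-2*I*pi/3)) + 4*(3)*conj(exp(2*I*pi/3))]
      = (1/12)[(6) + (6) + (12*exp(2*I*pi/3)) + (12*exp(-2*I*pi/3))] = 0/12 = 0
  <chi_rho, chi_4> = (1/12)[1*(6)*conj(3) + 3*(2)*conj(-1) + 4*(3)*conj(0) + 4*(3)*conj(0)]
      = (1/12)[(18) + (-6) + (0) + (0)] = 12/12 = 1
(Exp terms are combined using exp(i*s)*conj(exp(i*t)) = exp(i*(s-t)), and sums of them are collapsed using the identity that for every m > 1 the m distinct m-th roots of unity sum to 0, e.g. 1 + exp(2*I*pi/3) + exp(-2*I*pi/3) = 0.)
Dimension check: dim(rho) = sum (mult * dim) = 3*1 + 0*1 + 0*1 + 1*3 = 6 = chi_rho(e) = 6.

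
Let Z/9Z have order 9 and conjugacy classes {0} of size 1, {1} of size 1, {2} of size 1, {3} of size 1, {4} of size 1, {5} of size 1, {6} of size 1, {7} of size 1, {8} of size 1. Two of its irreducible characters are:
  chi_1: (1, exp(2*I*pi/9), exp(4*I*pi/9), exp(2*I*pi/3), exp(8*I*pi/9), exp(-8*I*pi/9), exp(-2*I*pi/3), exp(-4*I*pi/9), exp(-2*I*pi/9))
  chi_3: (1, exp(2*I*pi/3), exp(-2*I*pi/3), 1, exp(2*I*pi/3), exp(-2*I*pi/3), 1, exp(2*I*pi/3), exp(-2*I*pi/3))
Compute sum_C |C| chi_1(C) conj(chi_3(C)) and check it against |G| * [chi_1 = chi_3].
Sum = 0; so <chi_1, chi_3> = 0 (distinct irreducibles are orthogonal).

Explanation: Compute term by term over conjugacy classes (|C| * chi_1(C) * conj(chi_3(C))):
  1*(1)*conj(1) + 1*(exp(2*I*pi/9))*conj(exp(2*I*pi/3)) + 1*(exp(4*I*pi/9))*conj(exp(-2*I*pi/3)) + 1*(exp(2*I*pi/3))*conj(1) + 1*(exp(8*I*pi/9))*conj(exp(2*I*pi/3)) + 1*(exp(-8*I*pi/9))*conj(exp(-2*I*pi/3)) + 1*(exp(-2*I*pi/3))*conj(1) + 1*(exp(-4*I*pi/9))*conj(exp(2*I*pi/3)) + 1*(exp(-2*I*pi/9))*conj(exp(-2*I*pi/3))
  = (1) + (exp(-4*I*pi/9)) + (exp(-8*I*pi/9)) + (exp(2*I*pi/3)) + (exp(2*I*pi/9)) + (exp(-2*I*pi/9)) + (exp(-2*I*pi/3)) + (exp(8*I*pi/9)) + (exp(4*I*pi/9))
  = 0.
(Exp terms are combined using exp(i*s)*conj(exp(i*t)) = exp(i*(s-t)), and sums of them are collapsed using the identity that for every m > 1 the m distinct m-th roots of unity sum to 0, e.g. 1 + exp(2*I*pi/3) + exp(-2*I*pi/3) = 0.)
Dividing by |G| = 9 gives 0/9 = 0, matching the row-orthogonality relation <chi_1, chi_3> = [chi_1 = chi_3].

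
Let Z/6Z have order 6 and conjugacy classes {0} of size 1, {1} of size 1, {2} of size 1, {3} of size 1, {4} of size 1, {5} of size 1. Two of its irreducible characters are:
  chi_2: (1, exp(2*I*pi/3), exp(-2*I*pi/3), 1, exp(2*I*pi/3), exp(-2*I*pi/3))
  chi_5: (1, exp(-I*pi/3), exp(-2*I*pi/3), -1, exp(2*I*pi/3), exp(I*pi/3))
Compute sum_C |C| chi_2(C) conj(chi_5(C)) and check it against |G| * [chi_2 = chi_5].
Sum = 0; so <chi_2, chi_5> = 0 (distinct irreducibles are orthogonal).

Details: Compute term by term over conjugacy classes (|C| * chi_2(C) * conj(chi_5(C))):
  1*(1)*conj(1) + 1*(exp(2*I*pi/3))*conj(exp(-I*pi/3)) + 1*(exp(-2*I*pi/3))*conj(exp(-2*I*pi/3)) + 1*(1)*conj(-1) + 1*(exp(2*I*pi/3))*conj(exp(2*I*pi/3)) + 1*(exp(-2*I*pi/3))*conj(exp(I*pi/3))
  = (1) + (-1) + (1) + (-1) + (1) + (-1)
  = 0.
(Exp terms are combined using exp(i*s)*conj(exp(i*t)) = exp(i*(s-t)), and sums of them are collapsed using the identity that for every m > 1 the m distinct m-th roots of unity sum to 0, e.g. 1 + exp(2*I*pi/3) + exp(-2*I*pi/3) = 0.)
Dividing by |G| = 6 gives 0/6 = 0, matching the row-orthogonality relation <chi_2, chi_5> = [chi_2 = chi_5].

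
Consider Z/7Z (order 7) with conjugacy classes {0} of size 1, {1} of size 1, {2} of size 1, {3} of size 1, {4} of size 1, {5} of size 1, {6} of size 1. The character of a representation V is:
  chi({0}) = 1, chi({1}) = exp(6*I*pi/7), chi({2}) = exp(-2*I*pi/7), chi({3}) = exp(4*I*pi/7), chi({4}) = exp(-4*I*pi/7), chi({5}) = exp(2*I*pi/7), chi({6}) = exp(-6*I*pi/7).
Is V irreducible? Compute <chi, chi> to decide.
Irreducible: <chi, chi> = 1.

Working: <chi, chi> = (1/|G|) sum_C |C| * |chi(C)|^2 = (1/7)[1*|1|^2 + 1*|exp(6*I*pi/7)|^2 + 1*|exp(-2*I*pi/7)|^2 + 1*|exp(4*I*pi/7)|^2 + 1*|exp(-4*I*pi/7)|^2 + 1*|exp(2*I*pi/7)|^2 + 1*|exp(-6*I*pi/7)|^2]
  = (1/7)[(1) + (1) + (1) + (1) + (1) + (1) + (1)] = 7/7 = 1.
(Exp terms are combined using exp(i*s)*conj(exp(i*t)) = exp(i*(s-t)), and sums of them are collapsed using the identity that for every m > 1 the m distinct m-th roots of unity sum to 0, e.g. 1 + exp(2*I*pi/3) + exp(-2*I*pi/3) = 0.)
A character is irreducible iff <chi, chi> = 1, so this representation is irreducible.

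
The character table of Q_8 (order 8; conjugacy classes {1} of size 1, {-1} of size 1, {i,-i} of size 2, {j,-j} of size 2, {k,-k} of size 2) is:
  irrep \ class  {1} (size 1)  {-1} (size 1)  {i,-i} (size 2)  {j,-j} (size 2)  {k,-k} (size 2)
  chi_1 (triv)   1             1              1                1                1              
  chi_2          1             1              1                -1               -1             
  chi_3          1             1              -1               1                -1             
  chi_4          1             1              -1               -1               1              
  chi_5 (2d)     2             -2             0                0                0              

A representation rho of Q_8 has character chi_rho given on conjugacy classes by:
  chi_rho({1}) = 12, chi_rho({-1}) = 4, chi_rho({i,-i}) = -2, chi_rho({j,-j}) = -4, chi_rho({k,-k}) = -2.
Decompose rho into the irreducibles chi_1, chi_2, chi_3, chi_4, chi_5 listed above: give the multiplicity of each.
Multiplicities: chi_1: 0, chi_2: 3, chi_3: 2, chi_4: 3, chi_5: 2.

Explanation: Use <chi_rho, chi> = (1/|G|) sum_C |C| * chi_rho(C) * conj(chi(C)) with |G| = 8 for each irreducible chi in the table:
  <chi_rho, chi_1> = (1/8)[1*(12)*conj(1) + 1*(4)*conj(1) + 2*(-2)*conj(1) + 2*(-4)*conj(1) + 2*(-2)*conj(1)]
      = (1/8)[(12) + (4) + (-4) + (-8) + (-4)] = 0/8 = 0
  <chi_rho, chi_2> = (1/8)[1*(12)*conj(1) + 1*(4)*conj(1) + 2*(-2)*conj(1) + 2*(-4)*conj(-1) + 2*(-2)*conj(-1)]
      = (1/8)[(12) + (4) + (-4) + (8) + (4)] = 24/8 = 3
  <chi_rho, chi_3> = (1/8)[1*(12)*conj(1) + 1*(4)*conj(1) + 2*(-2)*conj(-1) + 2*(-4)*conj(1) + 2*(-2)*conj(-1)]
      = (1/8)[(12) + (4) + (4) + (-8) + (4)] = 16/8 = 2
  <chi_rho, chi_4> = (1/8)[1*(12)*conj(1) + 1*(4)*conj(1) + 2*(-2)*conj(-1) + 2*(-4)*conj(-1) + 2*(-2)*conj(1)]
      = (1/8)[(12) + (4) + (4) + (8) + (-4)] = 24/8 = 3
  <chi_rho, chi_5> = (1/8)[1*(12)*conj(2) + 1*(4)*conj(-2) + 2*(-2)*conj(0) + 2*(-4)*conj(0) + 2*(-2)*conj(0)]
      = (1/8)[(24) + (-8) + (0) + (0) + (0)] = 16/8 = 2
Dimension check: dim(rho) = sum (mult * dim) = 0*1 + 3*1 + 2*1 + 3*1 + 2*2 = 12 = chi_rho(e) = 12.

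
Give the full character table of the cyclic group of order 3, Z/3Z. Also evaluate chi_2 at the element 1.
Character table of Z/3Z (irreps indexed chi_0,...,chi_2 with chi_k(m) = zeta_3^(k*m), zeta_3 = exp(2*pi*i/3)):
  irrep \ class  {0} (size 1)  {1} (size 1)    {2} (size 1)  
  chi_0          1             1               1             
  chi_1          1             exp(2*I*pi/3)   exp(-2*I*pi/3)
  chi_2          1             exp(-2*I*pi/3)  exp(2*I*pi/3) 

Spot check: chi_2(1) = zeta_3^(2*1) = zeta_3^2 = exp(-2*I*pi/3).

Details: Z/3Z is abelian, so all 3 irreducible complex representations are 1-dimensional. They are given by chi_k(m) = zeta_3^(k*m) for k = 0,...,2. Row orthogonality: sum_m chi_k(m) conj(chi_l(m)) = 3 * [k = l].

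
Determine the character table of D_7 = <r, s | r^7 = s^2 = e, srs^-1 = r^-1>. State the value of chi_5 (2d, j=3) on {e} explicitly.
Conjugacy classes: {e} of size 1, {r^1, r^6} of size 2, {r^2, r^5} of size 2, {r^3, r^4} of size 2, {s, sr, ..., sr^6} of size 7.
Character table:
  irrep \ class              {e} (size 1)  {r^1, r^6} (size 2)  {r^2, r^5} (size 2)  {r^3, r^4} (size 2)  {s, sr, ..., sr^6} (size 7)
  chi_1 (triv)               1             1                    1                    1                    1                          
  chi_2 (sign: r->1, s->-1)  1             1                    1                    1                    -1                         
  chi_3 (2d, j=1)            2             2*cos(2*pi/7)        -2*cos(3*pi/7)       -2*cos(pi/7)         0                          
  chi_4 (2d, j=2)            2             -2*cos(3*pi/7)       -2*cos(pi/7)         2*cos(2*pi/7)        0                          
  chi_5 (2d, j=3)            2             -2*cos(pi/7)         2*cos(2*pi/7)        -2*cos(3*pi/7)       0                          

Spot check: chi_5 (2d, j=3) on {e} = 2.

Details: D_7 has order 2*7 = 14 with 5 conjugacy classes, hence 5 irreducibles. Sum of squared dims 1 + 1 + 4 + 4 + 4 = 14 = |G|. Linear characters come from the abelianisation; the 2-dimensional irreps have character r^k -> 2*cos(2*pi*j*k/7), reflections -> 0.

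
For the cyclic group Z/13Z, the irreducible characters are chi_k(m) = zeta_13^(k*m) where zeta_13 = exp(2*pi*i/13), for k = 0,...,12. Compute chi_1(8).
chi_1(8) = zeta_13^8 = exp(-10*I*pi/13)

Reasoning: chi_1(8) = zeta_13^(1*8) = zeta_13^8. Since zeta_13^13 = 1, this equals zeta_13^8 = exp(2*pi*i*8/13) = exp(-10*I*pi/13).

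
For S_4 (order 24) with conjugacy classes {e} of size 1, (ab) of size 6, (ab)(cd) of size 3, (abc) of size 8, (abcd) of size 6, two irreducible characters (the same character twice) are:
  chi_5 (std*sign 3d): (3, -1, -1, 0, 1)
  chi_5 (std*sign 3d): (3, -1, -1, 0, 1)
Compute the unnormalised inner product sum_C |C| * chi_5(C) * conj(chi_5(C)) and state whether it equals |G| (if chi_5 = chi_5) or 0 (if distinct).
Sum = 24 = |G| = 24; so <chi_5, chi_5> = 1 (norm-1 confirms irreducibility).

Solution. Compute term by term over conjugacy classes (|C| * chi_5(C) * conj(chi_5(C))):
  1*(3)*conj(3) + 6*(-1)*conj(-1) + 3*(-1)*conj(-1) + 8*(0)*conj(0) + 6*(1)*conj(1)
  = (9) + (6) + (3) + (0) + (6)
  = 24.
Dividing by |G| = 24 gives 24/24 = 1, matching the row-orthogonality relation <chi_5, chi_5> = [chi_5 = chi_5].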